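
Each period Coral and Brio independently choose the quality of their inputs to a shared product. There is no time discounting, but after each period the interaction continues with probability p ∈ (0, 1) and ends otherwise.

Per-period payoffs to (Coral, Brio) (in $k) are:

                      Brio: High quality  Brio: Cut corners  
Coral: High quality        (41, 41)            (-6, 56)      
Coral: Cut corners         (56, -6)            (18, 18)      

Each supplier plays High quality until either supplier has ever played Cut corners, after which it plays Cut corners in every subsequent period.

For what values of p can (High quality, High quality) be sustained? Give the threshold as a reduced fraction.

15/38

With no time discounting, the continuation probability p plays the role of the discount factor.
Grim-trigger IC: 41/(1−p) ≥ 56 + 18p/(1−p) ⇒ p ≥ (56−41)/(56−18) = 15/38.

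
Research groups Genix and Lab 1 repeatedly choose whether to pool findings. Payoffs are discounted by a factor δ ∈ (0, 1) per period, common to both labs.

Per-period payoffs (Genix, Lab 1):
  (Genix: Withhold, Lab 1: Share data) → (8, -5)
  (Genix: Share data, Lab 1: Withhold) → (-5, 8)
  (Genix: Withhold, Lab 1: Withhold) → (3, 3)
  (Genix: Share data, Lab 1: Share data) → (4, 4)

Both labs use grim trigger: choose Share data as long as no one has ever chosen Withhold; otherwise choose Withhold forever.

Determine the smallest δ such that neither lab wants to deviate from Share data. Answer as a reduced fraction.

One-period gain from deviating is 8 − 4 = 4. The loss is 4 − 3 = 1 in every subsequent period, with present value 1·δ/(1−δ).
Deviation is unprofitable when 1·δ/(1−δ) ≥ 4, i.e. δ/(1−δ) ≥ 4.
Equivalently δ ≥ 4/(4+1) = 4/5.

4/5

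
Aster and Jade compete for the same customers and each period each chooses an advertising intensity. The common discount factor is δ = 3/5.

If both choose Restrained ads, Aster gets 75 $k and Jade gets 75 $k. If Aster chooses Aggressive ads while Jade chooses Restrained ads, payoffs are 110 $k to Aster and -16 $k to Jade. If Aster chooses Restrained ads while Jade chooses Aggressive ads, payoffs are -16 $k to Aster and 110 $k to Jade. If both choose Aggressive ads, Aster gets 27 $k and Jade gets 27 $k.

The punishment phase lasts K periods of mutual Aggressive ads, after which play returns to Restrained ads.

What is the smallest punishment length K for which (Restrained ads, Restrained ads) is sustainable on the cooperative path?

IC: δ(1−δ^K)/(1−δ) ≥ (110−75)/(75−27) = 35/48.
With δ = 3/5: need 1 − δ^K ≥ 35/48·(1−3/5)/(3/5), i.e. δ^K ≤ 0.5139.
Since (3/5)^1 = 0.6000 and (3/5)^2 = 0.3600, the smallest such K is 2.

2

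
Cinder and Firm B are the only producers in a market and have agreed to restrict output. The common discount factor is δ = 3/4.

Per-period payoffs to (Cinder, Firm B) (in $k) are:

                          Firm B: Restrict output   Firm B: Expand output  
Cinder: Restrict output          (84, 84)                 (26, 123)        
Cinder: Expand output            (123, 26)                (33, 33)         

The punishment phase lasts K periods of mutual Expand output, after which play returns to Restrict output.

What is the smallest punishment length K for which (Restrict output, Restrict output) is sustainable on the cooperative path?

2

IC: δ(1−δ^K)/(1−δ) ≥ (123−84)/(84−33) = 13/17.
With δ = 3/4: need 1 − δ^K ≥ 13/17·(1−3/4)/(3/4), i.e. δ^K ≤ 0.7451.
Since (3/4)^1 = 0.7500 and (3/4)^2 = 0.5625, the smallest such K is 2.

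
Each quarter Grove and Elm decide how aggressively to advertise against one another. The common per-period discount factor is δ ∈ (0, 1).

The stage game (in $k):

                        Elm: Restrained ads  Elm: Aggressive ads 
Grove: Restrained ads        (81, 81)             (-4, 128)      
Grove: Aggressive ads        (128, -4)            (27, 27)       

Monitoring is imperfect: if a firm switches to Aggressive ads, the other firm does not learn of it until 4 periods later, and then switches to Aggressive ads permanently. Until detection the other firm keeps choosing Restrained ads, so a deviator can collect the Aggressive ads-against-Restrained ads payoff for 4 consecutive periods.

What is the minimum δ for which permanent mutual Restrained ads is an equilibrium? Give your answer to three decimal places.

The best deviation is to choose Aggressive ads for all 4 undetected periods, earning 128 each, then 27 forever once detected.
Deviation value: 128(1−δ^4)/(1−δ) + 27δ^4/(1−δ); cooperation value: 81/(1−δ).
IC: 81 ≥ 128(1−δ^4) + 27δ^4 = 128 − 101δ^4.
So δ^4 ≥ 47/101, giving δ ≥ (47/101)^(1/4) ≈ 0.826.

0.826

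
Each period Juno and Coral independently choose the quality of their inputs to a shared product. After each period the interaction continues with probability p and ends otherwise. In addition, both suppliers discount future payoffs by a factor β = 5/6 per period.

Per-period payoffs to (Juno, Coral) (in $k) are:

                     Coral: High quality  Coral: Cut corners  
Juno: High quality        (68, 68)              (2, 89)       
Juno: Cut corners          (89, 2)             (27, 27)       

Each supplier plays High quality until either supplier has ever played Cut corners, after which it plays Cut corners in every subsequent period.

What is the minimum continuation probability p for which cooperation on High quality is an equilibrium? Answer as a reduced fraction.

Expected continuation weight on next period's payoff is β·p = 5/6·p, which plays the role of the discount factor.
Cooperation requires 5/6·p ≥ (89−68)/(89−27) = 21/62, hence p ≥ 63/155.

63/155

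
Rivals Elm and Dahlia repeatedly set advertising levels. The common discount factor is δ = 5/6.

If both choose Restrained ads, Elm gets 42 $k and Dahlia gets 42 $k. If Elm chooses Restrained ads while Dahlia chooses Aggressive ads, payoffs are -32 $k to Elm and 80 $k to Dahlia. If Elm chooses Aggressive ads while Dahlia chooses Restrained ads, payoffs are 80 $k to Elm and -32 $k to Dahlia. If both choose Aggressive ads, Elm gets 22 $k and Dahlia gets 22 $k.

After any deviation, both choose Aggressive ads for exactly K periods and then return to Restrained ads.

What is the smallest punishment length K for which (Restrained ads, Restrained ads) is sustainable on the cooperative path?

Need Σ_{k=1}^{K} δ^k ≥ (80−42)/(42−22) = 1.9000 at δ = 5/6.
At K = 2 the sum is 1.5278 < 1.9000; at K = 3 it is 2.1065 ≥ 1.9000.
So the minimum punishment length is K = 3.

3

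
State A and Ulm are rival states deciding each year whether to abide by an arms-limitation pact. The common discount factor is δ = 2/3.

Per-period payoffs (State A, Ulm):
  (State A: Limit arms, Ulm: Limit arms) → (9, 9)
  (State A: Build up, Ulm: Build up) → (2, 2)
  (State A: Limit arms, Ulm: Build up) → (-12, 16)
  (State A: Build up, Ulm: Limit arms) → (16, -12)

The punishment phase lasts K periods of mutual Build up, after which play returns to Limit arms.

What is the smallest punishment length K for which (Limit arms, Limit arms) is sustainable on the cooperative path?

Need Σ_{k=1}^{K} δ^k ≥ (16−9)/(9−2) = 1.0000 at δ = 2/3.
At K = 1 the sum is 0.6667 < 1.0000; at K = 2 it is 1.1111 ≥ 1.0000.
So the minimum punishment length is K = 2.

2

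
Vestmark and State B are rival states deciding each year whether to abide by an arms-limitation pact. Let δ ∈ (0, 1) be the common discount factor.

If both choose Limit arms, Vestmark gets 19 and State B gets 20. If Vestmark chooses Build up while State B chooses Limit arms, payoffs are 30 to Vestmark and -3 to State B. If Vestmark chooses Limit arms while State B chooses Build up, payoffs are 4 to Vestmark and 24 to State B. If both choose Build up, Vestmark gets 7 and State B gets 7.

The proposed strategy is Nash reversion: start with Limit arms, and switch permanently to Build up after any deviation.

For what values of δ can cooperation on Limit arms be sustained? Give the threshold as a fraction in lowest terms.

Vestmark's threshold: (30−19)/(30−7) = 11/23.
State B's threshold: (24−20)/(24−7) = 4/17.
11/23 > 4/17, so Vestmark binds and δ* = 11/23.

11/23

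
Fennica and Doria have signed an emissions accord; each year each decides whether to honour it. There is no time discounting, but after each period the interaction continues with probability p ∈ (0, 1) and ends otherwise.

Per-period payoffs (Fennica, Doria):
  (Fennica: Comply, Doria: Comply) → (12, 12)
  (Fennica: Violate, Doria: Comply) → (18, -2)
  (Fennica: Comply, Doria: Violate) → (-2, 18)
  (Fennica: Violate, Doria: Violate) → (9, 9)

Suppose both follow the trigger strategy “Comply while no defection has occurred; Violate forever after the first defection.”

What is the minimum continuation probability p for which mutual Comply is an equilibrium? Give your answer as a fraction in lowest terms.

2/3

Expected cooperation value is 12 + p·12 + p²·12 + … = 12/(1−p); deviation gives 18 + p·9/(1−p).
12 ≥ 18(1−p) + 9p ⇒ 9p ≥ 6 ⇒ p ≥ 6/9 = 2/3.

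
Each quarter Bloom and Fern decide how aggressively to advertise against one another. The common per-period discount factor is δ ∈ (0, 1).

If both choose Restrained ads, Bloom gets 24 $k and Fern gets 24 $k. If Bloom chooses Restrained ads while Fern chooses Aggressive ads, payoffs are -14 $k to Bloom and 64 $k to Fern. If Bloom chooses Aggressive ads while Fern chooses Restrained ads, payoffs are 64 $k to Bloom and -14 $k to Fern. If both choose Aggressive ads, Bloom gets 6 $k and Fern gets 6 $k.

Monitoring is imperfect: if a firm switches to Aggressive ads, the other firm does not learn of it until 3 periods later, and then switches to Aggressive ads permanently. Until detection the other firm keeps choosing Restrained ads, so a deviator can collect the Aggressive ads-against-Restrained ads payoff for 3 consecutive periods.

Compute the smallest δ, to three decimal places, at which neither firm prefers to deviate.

0.884

A deviator earns 64 for 3 periods, then 6 forever; cooperating earns 24 forever. Multiplying the IC by (1−δ):
24 ≥ 64(1−δ^3) + 6δ^3, so 58·δ^3 ≥ 40 and δ^3 ≥ 20/29.
δ ≥ (20/29)^(1/3) ≈ 0.884.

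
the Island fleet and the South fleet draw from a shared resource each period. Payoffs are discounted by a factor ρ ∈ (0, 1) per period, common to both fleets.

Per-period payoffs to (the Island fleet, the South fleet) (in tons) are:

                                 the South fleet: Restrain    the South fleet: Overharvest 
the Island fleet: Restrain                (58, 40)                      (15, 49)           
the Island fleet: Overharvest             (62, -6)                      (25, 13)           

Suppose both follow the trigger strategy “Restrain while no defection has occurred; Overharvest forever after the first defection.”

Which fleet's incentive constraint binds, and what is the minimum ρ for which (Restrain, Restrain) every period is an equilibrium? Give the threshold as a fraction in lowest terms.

the Island fleet: cooperation gives 58 each period; deviation gives 62 once then 25 forever.
  58/(1−ρ) ≥ 62 + 25ρ/(1−ρ) ⇒ ρ ≥ 4/37.
the South fleet: cooperation gives 40 each period; deviation gives 49 once then 13 forever.
  ρ ≥ 9/36 = 1/4.
Both must hold, so the binding constraint is the South fleet's: ρ ≥ 1/4.

the South fleet; ρ ≥ 1/4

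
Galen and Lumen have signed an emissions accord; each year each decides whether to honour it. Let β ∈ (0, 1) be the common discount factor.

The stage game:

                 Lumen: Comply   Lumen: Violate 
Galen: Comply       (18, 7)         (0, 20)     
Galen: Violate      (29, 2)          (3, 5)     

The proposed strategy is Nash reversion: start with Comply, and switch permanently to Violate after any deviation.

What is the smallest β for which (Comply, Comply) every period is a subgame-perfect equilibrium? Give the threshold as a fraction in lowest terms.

13/15

Galen: cooperation gives 18 each period; deviation gives 29 once then 3 forever.
  18/(1−β) ≥ 29 + 3β/(1−β) ⇒ β ≥ 11/26.
Lumen: cooperation gives 7 each period; deviation gives 20 once then 5 forever.
  β ≥ 13/15.
Both must hold, so the binding constraint is Lumen's: β ≥ 13/15.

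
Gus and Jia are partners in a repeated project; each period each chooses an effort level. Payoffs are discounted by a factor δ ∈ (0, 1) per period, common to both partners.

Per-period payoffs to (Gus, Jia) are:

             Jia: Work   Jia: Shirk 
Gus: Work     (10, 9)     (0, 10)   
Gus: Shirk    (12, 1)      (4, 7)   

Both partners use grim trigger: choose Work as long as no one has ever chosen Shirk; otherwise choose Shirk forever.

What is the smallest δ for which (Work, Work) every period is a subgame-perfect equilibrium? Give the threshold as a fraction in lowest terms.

For Gus: deviation gain 12−10 = 2, per-period punishment loss 10−4 = 6. IC gives δ ≥ 2/8 = 1/4.
For Jia: gain 1, loss 2 per period, so δ ≥ 1/3.
The tighter constraint is Jia's, so cooperation needs δ ≥ 1/3.

1/3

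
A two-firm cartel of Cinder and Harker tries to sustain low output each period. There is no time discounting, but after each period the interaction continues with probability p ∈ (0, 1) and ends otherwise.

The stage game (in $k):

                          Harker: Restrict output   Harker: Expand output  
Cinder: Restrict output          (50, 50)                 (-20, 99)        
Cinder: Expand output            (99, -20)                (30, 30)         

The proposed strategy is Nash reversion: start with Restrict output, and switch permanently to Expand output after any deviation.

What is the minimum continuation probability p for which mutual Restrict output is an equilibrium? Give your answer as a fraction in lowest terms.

Expected cooperation value is 50 + p·50 + p²·50 + … = 50/(1−p); deviation gives 99 + p·30/(1−p).
50 ≥ 99(1−p) + 30p ⇒ 69p ≥ 49 ⇒ p ≥ 49/69.

49/69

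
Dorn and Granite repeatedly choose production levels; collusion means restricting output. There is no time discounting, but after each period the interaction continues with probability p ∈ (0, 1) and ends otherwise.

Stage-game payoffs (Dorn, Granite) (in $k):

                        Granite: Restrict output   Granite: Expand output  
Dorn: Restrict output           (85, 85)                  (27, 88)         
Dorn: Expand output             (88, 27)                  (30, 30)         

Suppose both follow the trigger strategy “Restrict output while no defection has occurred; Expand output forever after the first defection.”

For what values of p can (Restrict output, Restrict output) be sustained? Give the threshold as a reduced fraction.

3/58

With no time discounting, the continuation probability p plays the role of the discount factor.
Grim-trigger IC: 85/(1−p) ≥ 88 + 30p/(1−p) ⇒ p ≥ (88−85)/(88−30) = 3/58.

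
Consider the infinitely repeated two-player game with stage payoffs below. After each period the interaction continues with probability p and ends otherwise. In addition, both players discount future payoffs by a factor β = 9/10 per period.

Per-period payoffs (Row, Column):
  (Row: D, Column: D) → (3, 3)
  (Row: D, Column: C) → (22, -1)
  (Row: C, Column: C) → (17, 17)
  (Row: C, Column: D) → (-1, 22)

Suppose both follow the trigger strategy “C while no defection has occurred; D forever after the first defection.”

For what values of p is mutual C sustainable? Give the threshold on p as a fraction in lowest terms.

Expected continuation weight on next period's payoff is β·p = 9/10·p, which plays the role of the discount factor.
Cooperation requires 9/10·p ≥ (22−17)/(22−3) = 5/19, hence p ≥ 50/171.

50/171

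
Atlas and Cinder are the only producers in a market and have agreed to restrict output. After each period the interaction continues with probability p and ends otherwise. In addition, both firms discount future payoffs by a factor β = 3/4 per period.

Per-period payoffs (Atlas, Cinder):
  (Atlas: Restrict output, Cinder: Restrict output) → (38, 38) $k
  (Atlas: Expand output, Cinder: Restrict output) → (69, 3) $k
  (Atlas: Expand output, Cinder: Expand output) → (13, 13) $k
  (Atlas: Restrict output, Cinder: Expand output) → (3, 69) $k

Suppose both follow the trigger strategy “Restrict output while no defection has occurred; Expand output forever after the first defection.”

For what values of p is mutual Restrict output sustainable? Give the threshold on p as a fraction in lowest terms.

With continuation probability p and discount β, the effective per-period discount factor is βp.
Grim-trigger IC: βp ≥ (69−38)/(69−13) = 31/56.
So p ≥ (31/56)/(3/4) = 31/42.

31/42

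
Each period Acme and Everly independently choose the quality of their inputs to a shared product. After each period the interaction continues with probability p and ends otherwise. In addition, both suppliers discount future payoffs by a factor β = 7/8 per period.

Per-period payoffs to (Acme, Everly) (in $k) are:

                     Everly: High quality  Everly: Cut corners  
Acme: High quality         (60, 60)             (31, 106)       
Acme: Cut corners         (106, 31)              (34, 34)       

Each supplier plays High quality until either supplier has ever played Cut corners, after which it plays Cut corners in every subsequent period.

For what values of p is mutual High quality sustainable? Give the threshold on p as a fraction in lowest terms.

With continuation probability p and discount β, the effective per-period discount factor is βp.
Grim-trigger IC: βp ≥ (106−60)/(106−34) = 23/36.
So p ≥ (23/36)/(7/8) = 46/63.

46/63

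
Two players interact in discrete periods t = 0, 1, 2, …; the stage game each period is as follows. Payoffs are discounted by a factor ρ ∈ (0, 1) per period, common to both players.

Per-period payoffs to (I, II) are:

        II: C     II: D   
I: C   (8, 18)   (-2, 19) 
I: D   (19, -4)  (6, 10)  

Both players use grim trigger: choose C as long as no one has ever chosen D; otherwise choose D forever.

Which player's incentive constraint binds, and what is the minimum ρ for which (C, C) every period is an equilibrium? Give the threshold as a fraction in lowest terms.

I; ρ ≥ 11/13

I's threshold: (19−8)/(19−6) = 11/13.
II's threshold: (19−18)/(19−10) = 1/9.
11/13 > 1/9, so I binds and ρ* = 11/13.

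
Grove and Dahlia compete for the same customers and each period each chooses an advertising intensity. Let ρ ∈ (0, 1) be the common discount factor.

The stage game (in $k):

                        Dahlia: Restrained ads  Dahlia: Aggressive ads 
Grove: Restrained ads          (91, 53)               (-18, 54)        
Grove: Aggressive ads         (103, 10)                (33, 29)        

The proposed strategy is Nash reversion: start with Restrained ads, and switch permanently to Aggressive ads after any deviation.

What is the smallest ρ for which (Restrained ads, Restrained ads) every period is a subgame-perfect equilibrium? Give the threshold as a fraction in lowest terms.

For Grove: deviation gain 103−91 = 12, per-period punishment loss 91−33 = 58. IC gives ρ ≥ 12/70 = 6/35.
For Dahlia: gain 1, loss 24 per period, so ρ ≥ 1/25.
The tighter constraint is Grove's, so cooperation needs ρ ≥ 6/35.

6/35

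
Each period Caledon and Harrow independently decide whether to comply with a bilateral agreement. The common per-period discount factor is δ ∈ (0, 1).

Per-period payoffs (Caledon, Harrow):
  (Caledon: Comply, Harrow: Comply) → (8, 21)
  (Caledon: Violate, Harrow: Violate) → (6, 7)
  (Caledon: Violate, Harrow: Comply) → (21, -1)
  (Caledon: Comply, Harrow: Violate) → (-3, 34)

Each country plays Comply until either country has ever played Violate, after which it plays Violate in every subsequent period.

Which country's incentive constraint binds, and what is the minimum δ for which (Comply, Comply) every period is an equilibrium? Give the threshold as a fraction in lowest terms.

Caledon: cooperation gives 8 each period; deviation gives 21 once then 6 forever.
  8/(1−δ) ≥ 21 + 6δ/(1−δ) ⇒ δ ≥ 13/15.
Harrow: cooperation gives 21 each period; deviation gives 34 once then 7 forever.
  δ ≥ 13/27.
Both must hold, so the binding constraint is Caledon's: δ ≥ 13/15.

Caledon; δ ≥ 13/15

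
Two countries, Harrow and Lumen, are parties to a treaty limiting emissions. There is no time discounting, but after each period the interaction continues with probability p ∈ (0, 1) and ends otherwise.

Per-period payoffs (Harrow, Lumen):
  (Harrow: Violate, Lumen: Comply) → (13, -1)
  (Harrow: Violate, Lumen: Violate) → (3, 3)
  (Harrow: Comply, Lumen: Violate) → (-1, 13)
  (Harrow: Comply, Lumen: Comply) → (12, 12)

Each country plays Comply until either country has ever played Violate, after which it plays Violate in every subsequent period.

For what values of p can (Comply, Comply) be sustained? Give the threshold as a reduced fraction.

Expected cooperation value is 12 + p·12 + p²·12 + … = 12/(1−p); deviation gives 13 + p·3/(1−p).
12 ≥ 13(1−p) + 3p ⇒ 10p ≥ 1 ⇒ p ≥ 1/10.

1/10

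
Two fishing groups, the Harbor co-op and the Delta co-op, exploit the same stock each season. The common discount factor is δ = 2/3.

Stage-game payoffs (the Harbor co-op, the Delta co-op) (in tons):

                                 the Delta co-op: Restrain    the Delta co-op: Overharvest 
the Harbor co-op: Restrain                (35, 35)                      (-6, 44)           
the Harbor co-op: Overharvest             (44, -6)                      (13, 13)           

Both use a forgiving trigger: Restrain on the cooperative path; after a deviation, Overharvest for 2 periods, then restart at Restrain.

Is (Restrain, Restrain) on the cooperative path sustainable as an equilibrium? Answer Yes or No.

Yes

IC: δ+…+δ^2 ≥ (44−35)/(35−13) = 9/22.
At δ = 2/3: partial sum = 1.1111 ≥ 0.4091. Cooperation sustainable.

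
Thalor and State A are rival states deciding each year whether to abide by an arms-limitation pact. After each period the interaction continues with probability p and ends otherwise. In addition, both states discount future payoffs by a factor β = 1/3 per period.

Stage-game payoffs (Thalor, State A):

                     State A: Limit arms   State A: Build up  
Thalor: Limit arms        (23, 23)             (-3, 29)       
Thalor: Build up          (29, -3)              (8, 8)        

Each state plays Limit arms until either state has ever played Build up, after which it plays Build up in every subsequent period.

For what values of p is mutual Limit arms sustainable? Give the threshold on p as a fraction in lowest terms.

With continuation probability p and discount β, the effective per-period discount factor is βp.
Grim-trigger IC: βp ≥ (29−23)/(29−8) = 2/7.
So p ≥ (2/7)/(1/3) = 6/7.

6/7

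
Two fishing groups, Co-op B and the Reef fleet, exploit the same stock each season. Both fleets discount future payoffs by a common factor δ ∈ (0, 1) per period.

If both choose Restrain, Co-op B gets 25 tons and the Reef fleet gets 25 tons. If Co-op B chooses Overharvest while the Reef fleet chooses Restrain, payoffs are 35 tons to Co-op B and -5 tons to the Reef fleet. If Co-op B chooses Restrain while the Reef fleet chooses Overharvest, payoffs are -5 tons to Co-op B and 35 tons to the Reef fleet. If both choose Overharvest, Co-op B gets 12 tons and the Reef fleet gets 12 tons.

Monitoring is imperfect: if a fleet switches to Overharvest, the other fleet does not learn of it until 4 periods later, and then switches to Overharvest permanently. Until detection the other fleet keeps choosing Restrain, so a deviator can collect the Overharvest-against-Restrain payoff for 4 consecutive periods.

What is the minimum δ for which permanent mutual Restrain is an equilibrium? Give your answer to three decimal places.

The best deviation is to choose Overharvest for all 4 undetected periods, earning 35 each, then 12 forever once detected.
Deviation value: 35(1−δ^4)/(1−δ) + 12δ^4/(1−δ); cooperation value: 25/(1−δ).
IC: 25 ≥ 35(1−δ^4) + 12δ^4 = 35 − 23δ^4.
So δ^4 ≥ 10/23, giving δ ≥ (10/23)^(1/4) ≈ 0.812.

0.812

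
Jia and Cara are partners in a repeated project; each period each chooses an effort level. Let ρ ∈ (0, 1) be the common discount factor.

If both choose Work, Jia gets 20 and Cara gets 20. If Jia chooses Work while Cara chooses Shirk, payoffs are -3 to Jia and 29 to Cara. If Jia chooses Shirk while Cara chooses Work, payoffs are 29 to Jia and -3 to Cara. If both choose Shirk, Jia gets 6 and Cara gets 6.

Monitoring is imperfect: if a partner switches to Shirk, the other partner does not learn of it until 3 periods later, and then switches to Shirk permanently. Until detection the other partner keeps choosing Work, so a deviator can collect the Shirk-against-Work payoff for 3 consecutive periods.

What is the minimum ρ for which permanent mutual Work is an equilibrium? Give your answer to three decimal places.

0.731

Deviating for the 3 undetected periods gains 29−20 = 9 per period over cooperation, then loses 20−6 = 14 per period forever once punishment starts.
Gain: 9(1 + ρ + … + ρ^2); loss: 14·ρ^3/(1−ρ).
No profitable deviation ⇔ 9(1−ρ^3) ≤ 14·ρ^3, i.e. ρ^3 ≥ 9/(9+14) = 9/23.
Hence ρ ≥ (9/23)^(1/3) ≈ 0.731.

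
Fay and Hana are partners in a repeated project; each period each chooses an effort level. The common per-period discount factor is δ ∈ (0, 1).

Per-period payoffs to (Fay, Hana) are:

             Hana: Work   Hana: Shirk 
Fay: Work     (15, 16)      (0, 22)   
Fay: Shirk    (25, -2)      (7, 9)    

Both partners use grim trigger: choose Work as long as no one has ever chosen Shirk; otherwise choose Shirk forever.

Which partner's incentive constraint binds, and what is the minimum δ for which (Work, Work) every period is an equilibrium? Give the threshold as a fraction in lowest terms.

Fay; δ ≥ 5/9

Fay's threshold: (25−15)/(25−7) = 5/9.
Hana's threshold: (22−16)/(22−9) = 6/13.
5/9 > 6/13, so Fay binds and δ* = 5/9.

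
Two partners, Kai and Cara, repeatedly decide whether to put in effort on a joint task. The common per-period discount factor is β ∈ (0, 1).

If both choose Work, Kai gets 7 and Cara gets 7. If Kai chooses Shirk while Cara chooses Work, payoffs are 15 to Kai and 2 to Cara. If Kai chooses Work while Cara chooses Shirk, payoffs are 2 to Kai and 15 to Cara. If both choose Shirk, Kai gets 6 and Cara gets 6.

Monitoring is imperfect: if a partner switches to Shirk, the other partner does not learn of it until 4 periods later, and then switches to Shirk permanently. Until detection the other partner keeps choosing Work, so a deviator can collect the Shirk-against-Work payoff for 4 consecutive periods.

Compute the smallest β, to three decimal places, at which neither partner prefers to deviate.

Deviating for the 4 undetected periods gains 15−7 = 8 per period over cooperation, then loses 7−6 = 1 per period forever once punishment starts.
Gain: 8(1 + β + … + β^3); loss: 1·β^4/(1−β).
No profitable deviation ⇔ 8(1−β^4) ≤ 1·β^4, i.e. β^4 ≥ 8/(8+1) = 8/9.
Hence β ≥ (8/9)^(1/4) ≈ 0.971.

0.971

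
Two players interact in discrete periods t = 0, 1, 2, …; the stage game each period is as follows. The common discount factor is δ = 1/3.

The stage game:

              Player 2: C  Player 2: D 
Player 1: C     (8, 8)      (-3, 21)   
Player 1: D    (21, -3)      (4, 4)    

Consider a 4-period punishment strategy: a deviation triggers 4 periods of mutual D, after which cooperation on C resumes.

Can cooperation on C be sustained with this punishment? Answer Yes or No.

No

A one-shot deviation gives 21 now, then 4 for 4 periods, then back to 8.
Gain from deviating: (21−8) today; loss: (8−4) in each of the next 4 periods.
No-deviation condition: (8−4)(δ+…+δ^4) ≥ 21−8, i.e. δ+…+δ^4 ≥ 13/4.
At δ = 1/3: δ+…+δ^4 = 0.4938 < 3.2500.
So cooperation is not sustainable.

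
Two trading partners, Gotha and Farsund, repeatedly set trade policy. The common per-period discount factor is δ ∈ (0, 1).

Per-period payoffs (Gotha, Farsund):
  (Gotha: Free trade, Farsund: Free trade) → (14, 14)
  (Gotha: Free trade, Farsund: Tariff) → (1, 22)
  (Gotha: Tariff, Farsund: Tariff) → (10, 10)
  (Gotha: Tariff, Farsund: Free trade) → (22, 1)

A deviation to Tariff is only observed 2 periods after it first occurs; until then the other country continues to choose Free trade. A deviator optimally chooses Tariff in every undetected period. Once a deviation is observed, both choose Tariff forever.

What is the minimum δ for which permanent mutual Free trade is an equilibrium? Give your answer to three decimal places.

0.816

A deviator earns 22 for 2 periods, then 10 forever; cooperating earns 14 forever. Multiplying the IC by (1−δ):
14 ≥ 22(1−δ^2) + 10δ^2, so 12·δ^2 ≥ 8 and δ^2 ≥ 2/3.
δ ≥ (2/3)^(1/2) ≈ 0.816.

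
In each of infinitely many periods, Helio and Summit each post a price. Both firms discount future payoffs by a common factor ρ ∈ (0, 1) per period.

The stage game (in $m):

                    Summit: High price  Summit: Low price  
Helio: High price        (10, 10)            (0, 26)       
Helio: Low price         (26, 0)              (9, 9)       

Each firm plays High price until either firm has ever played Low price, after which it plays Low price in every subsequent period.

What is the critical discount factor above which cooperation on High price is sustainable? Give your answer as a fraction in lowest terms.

16/17

Under grim trigger the critical discount factor is (T−C)/(T−P) with T = 26, C = 10, P = 9.
ρ* = (26−10)/(26−9) = 16/17.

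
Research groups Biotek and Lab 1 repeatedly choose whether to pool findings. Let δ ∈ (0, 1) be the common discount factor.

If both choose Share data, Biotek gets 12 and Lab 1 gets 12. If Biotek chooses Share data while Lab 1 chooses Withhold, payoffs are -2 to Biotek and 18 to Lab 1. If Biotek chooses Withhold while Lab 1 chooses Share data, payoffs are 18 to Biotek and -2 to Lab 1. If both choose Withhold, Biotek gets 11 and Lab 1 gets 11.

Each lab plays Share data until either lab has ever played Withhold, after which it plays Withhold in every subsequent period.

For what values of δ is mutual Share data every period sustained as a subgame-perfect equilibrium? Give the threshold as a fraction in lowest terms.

One-period gain from deviating is 18 − 12 = 6. The loss is 12 − 11 = 1 in every subsequent period, with present value 1·δ/(1−δ).
Deviation is unprofitable when 1·δ/(1−δ) ≥ 6, i.e. δ/(1−δ) ≥ 6.
Equivalently δ ≥ 6/(6+1) = 6/7.

6/7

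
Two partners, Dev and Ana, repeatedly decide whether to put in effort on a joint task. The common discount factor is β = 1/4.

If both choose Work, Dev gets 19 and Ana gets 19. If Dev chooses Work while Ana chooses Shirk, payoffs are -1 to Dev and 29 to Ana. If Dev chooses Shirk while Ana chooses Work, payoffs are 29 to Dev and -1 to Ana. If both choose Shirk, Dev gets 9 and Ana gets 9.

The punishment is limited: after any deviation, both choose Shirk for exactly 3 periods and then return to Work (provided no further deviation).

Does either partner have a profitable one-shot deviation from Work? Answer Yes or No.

Yes

IC: β+…+β^3 ≥ (29−19)/(19−9) = 1.
At β = 1/4: partial sum = 0.3281 < 1.0000. Cooperation not sustainable.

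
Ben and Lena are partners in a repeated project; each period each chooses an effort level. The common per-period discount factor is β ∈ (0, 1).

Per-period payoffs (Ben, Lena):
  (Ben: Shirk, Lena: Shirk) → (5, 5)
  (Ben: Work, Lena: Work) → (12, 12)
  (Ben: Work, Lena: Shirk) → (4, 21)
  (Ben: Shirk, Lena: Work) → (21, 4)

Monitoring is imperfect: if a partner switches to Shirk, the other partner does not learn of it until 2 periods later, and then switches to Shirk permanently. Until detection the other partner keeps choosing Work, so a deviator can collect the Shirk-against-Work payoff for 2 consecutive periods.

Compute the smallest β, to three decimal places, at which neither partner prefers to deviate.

0.750

A deviator earns 21 for 2 periods, then 5 forever; cooperating earns 12 forever. Multiplying the IC by (1−β):
12 ≥ 21(1−β^2) + 5β^2, so 16·β^2 ≥ 9 and β^2 ≥ 9/16.
β ≥ (9/16)^(1/2) ≈ 0.750.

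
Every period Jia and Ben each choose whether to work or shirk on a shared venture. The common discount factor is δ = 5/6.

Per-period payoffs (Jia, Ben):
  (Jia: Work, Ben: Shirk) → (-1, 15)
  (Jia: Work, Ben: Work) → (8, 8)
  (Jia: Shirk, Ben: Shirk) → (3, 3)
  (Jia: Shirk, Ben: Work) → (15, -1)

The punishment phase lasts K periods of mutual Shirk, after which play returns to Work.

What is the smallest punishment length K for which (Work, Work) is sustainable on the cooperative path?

2

No profitable deviation requires (8−3)(δ+…+δ^K) ≥ 15−8, i.e. δ+…+δ^K ≥ 7/5 ≈ 1.4000.
With δ = 5/6, the partial sums are K=1: 0.8333, K=2: 1.5278.
K = 2 is the first length at which the sum reaches 1.4000.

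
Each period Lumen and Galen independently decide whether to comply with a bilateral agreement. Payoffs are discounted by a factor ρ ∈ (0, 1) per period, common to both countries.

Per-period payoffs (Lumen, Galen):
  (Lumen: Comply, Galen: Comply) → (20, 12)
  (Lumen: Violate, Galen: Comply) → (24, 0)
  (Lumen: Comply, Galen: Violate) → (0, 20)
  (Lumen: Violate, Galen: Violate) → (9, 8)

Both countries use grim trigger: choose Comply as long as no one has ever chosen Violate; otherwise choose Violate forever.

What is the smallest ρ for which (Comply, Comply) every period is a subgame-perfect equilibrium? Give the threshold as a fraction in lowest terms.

2/3

For Lumen: deviation gain 24−20 = 4, per-period punishment loss 20−9 = 11. IC gives ρ ≥ 4/15.
For Galen: gain 8, loss 4 per period, so ρ ≥ 8/12 = 2/3.
The tighter constraint is Galen's, so cooperation needs ρ ≥ 2/3.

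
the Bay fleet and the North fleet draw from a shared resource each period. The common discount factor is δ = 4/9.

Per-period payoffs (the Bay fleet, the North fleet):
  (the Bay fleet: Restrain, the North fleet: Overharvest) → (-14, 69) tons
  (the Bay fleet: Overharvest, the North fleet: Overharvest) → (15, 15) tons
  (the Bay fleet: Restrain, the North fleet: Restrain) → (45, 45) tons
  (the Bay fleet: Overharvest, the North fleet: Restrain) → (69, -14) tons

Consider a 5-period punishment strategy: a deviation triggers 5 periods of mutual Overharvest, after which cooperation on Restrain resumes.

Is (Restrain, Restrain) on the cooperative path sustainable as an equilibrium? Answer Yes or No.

No

A one-shot deviation gives 69 now, then 15 for 5 periods, then back to 45.
Gain from deviating: (69−45) today; loss: (45−15) in each of the next 5 periods.
No-deviation condition: (45−15)(δ+…+δ^5) ≥ 69−45, i.e. δ+…+δ^5 ≥ 4/5.
At δ = 4/9: δ+…+δ^5 = 0.7861 < 0.8000.
So cooperation is not sustainable.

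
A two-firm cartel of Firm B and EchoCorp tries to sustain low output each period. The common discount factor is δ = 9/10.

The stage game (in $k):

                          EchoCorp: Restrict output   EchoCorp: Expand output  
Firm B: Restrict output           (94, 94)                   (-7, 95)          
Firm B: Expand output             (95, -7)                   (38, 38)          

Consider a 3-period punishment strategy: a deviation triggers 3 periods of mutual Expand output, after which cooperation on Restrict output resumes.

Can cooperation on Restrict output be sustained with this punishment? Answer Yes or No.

IC: δ+…+δ^3 ≥ (95−94)/(94−38) = 1/56.
At δ = 9/10: partial sum = 2.4390 ≥ 0.0179. Cooperation sustainable.

Yes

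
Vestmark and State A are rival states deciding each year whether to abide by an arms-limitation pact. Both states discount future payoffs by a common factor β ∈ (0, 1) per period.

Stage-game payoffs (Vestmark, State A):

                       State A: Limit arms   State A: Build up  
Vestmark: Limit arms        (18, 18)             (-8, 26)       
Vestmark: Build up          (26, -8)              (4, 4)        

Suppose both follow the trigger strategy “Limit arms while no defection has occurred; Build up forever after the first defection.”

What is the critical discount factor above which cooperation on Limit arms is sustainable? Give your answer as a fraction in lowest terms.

18/(1−β) ≥ 26 + 4β/(1−β)
18 ≥ 26 − 22β
β ≥ 8/22 = 4/11.

4/11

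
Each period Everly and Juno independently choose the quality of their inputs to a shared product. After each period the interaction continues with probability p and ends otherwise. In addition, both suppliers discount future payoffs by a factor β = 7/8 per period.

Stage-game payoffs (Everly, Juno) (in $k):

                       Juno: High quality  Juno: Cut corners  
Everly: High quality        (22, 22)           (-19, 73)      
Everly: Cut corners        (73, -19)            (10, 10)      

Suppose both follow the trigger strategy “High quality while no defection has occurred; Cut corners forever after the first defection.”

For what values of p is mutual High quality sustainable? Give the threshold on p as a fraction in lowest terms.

136/147

Expected continuation weight on next period's payoff is β·p = 7/8·p, which plays the role of the discount factor.
Cooperation requires 7/8·p ≥ (73−22)/(73−10) = 17/21, hence p ≥ 136/147.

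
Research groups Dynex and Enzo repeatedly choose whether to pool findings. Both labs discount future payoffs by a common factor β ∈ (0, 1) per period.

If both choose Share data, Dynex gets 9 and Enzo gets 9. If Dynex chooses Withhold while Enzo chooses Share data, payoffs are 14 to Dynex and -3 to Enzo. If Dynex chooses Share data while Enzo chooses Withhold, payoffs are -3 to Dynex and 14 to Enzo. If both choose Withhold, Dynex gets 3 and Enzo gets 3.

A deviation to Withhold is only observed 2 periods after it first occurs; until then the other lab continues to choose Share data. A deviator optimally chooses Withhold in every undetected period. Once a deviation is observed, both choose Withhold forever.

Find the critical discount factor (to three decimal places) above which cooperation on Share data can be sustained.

0.674

Deviating for the 2 undetected periods gains 14−9 = 5 per period over cooperation, then loses 9−3 = 6 per period forever once punishment starts.
Gain: 5(1 + β + … + β^1); loss: 6·β^2/(1−β).
No profitable deviation ⇔ 5(1−β^2) ≤ 6·β^2, i.e. β^2 ≥ 5/(5+6) = 5/11.
Hence β ≥ (5/11)^(1/2) ≈ 0.674.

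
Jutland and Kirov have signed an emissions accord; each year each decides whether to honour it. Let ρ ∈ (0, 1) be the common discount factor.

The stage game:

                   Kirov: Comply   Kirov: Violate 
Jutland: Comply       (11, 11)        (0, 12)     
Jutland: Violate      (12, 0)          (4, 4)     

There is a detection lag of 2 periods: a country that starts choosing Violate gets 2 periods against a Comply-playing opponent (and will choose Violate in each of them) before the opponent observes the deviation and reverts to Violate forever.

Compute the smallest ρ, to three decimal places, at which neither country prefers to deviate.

0.354

The best deviation is to choose Violate for all 2 undetected periods, earning 12 each, then 4 forever once detected.
Deviation value: 12(1−ρ^2)/(1−ρ) + 4ρ^2/(1−ρ); cooperation value: 11/(1−ρ).
IC: 11 ≥ 12(1−ρ^2) + 4ρ^2 = 12 − 8ρ^2.
So ρ^2 ≥ 1/8, giving ρ ≥ (1/8)^(1/2) ≈ 0.354.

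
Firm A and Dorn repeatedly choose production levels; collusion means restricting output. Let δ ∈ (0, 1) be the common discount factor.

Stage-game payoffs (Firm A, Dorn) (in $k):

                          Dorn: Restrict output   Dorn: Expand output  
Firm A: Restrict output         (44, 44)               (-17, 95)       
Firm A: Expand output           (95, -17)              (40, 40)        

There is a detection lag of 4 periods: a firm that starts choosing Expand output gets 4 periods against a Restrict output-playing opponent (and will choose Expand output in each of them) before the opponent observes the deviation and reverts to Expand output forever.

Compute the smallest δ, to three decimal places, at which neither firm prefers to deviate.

A deviator earns 95 for 4 periods, then 40 forever; cooperating earns 44 forever. Multiplying the IC by (1−δ):
44 ≥ 95(1−δ^4) + 40δ^4, so 55·δ^4 ≥ 51 and δ^4 ≥ 51/55.
δ ≥ (51/55)^(1/4) ≈ 0.981.

0.981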